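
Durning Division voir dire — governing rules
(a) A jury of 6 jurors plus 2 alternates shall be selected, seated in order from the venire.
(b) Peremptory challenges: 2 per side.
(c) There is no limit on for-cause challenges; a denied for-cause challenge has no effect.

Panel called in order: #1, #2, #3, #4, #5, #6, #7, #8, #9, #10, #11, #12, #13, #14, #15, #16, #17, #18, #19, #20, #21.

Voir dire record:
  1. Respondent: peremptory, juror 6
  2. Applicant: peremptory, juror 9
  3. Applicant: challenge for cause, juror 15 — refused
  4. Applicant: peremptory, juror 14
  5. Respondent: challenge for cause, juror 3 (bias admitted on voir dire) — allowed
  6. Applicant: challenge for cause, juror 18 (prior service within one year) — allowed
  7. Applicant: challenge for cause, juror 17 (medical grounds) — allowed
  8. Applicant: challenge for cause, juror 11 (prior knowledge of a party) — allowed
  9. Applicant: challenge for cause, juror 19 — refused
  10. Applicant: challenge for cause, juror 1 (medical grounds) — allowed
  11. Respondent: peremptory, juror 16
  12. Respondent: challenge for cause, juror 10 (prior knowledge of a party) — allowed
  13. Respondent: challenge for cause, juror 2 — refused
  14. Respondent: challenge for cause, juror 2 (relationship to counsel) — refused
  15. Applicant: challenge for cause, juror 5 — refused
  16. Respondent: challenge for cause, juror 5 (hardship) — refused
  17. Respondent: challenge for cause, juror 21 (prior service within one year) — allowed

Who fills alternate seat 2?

Removed: #1, #3, #6, #9, #10, #11, #14, #16, #17, #18, #21. (#2, #5, #15, #19 stay — for-cause denied.)
Filling seats in venire order through position 8: #2, #4, #5, #7, #8, #12, #13, #15.
So alternate 2 is #15.

15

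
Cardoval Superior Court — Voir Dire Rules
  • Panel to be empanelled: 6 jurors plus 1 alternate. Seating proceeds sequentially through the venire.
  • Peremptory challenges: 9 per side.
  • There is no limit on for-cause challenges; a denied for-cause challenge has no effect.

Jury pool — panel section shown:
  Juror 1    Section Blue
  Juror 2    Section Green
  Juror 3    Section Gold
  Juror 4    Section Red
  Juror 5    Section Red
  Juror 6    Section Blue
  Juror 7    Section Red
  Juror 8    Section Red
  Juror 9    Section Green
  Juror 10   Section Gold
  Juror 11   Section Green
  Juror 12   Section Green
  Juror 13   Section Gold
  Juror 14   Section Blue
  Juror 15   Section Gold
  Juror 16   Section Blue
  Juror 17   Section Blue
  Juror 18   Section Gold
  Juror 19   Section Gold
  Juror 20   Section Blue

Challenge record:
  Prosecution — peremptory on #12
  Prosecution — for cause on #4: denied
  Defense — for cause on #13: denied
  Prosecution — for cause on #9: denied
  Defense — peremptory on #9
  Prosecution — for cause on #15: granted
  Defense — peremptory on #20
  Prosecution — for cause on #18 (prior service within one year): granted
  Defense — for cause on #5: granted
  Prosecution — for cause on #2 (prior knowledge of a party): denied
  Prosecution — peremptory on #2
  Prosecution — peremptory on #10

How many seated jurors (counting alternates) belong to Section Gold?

1

Removed: #2, #5, #9, #10, #12, #15, #18, #20.
Seated (7 incl. alternates): #1, #3, #4, #6, #7, #8, #11.
Of those, in Section Gold: #3 → 1.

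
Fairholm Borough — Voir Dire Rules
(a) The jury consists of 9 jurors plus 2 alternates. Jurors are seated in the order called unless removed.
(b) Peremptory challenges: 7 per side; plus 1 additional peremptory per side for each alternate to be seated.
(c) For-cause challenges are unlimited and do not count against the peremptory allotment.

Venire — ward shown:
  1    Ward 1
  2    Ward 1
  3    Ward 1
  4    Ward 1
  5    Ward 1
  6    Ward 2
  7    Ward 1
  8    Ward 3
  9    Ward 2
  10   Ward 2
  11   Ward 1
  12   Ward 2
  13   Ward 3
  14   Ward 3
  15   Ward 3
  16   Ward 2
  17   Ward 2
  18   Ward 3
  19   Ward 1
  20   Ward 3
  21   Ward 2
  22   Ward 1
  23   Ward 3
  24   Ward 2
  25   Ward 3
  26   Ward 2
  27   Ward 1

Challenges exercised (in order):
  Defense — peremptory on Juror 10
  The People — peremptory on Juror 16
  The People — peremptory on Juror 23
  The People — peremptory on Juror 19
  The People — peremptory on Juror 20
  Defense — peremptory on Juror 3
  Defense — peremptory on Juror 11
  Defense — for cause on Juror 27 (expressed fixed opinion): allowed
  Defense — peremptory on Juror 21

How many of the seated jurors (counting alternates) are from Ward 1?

5

Removed: #3, #10, #11, #16, #19, #20, #21, #23, #27.
Seated (11 incl. alternates): #1, #2, #4, #5, #6, #7, #8, #9, #12, #13, #14.
Of those, in Ward 1: #1, #2, #4, #5, #7 → 5.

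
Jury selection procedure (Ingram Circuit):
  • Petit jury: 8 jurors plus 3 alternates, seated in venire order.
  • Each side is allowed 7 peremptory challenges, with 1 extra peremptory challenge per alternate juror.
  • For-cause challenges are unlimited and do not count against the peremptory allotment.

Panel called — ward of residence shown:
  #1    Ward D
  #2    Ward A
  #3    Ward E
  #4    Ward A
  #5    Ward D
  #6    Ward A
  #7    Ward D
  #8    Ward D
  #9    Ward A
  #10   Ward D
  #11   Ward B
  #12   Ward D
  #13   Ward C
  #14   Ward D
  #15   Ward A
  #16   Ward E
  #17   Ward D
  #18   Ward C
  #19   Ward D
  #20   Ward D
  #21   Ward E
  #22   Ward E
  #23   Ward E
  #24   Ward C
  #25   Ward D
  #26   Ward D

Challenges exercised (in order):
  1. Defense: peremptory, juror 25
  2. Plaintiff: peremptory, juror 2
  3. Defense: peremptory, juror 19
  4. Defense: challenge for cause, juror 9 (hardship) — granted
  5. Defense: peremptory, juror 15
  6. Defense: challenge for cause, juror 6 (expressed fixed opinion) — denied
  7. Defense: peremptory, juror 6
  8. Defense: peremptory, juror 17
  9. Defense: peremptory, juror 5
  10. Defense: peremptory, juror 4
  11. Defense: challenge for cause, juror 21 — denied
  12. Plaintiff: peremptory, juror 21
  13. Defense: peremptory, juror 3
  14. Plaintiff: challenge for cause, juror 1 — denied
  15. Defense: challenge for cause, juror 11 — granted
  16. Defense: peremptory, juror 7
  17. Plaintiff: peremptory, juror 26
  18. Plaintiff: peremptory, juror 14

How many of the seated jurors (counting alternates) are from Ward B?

Removed: #2, #3, #4, #5, #6, #7, #9, #11, #14, #15, #17, #19, #21, #25, #26.
Seated (11 incl. alternates): #1, #8, #10, #12, #13, #16, #18, #20, #22, #23, #24.
None of those are in Ward B → 0.

0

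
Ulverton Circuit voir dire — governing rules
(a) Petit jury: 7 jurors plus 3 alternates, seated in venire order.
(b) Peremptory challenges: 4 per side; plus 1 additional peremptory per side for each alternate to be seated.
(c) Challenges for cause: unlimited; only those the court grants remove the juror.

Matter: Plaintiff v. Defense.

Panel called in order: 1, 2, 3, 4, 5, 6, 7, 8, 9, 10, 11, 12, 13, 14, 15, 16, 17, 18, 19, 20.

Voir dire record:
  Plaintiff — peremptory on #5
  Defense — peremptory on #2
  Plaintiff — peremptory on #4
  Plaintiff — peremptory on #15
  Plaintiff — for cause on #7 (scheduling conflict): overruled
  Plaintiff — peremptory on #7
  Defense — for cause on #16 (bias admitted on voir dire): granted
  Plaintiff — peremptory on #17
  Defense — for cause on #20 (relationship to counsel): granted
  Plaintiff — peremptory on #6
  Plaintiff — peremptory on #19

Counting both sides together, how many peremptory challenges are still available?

6

Plaintiff allotment: 4 base + 1 × 3 alternates = 7. Defense allotment: 4 base + 1 × 3 alternates = 7.
Plaintiff peremptories used: #5, #4, #15, #7, #17, #6, #19 — 7 (the for-cause on #7 doesn't count).
Defense peremptories used: #2 — 1 (for-cause on #16, #20 don't count).
Remaining: (7 − 7) + (7 − 1) = 6.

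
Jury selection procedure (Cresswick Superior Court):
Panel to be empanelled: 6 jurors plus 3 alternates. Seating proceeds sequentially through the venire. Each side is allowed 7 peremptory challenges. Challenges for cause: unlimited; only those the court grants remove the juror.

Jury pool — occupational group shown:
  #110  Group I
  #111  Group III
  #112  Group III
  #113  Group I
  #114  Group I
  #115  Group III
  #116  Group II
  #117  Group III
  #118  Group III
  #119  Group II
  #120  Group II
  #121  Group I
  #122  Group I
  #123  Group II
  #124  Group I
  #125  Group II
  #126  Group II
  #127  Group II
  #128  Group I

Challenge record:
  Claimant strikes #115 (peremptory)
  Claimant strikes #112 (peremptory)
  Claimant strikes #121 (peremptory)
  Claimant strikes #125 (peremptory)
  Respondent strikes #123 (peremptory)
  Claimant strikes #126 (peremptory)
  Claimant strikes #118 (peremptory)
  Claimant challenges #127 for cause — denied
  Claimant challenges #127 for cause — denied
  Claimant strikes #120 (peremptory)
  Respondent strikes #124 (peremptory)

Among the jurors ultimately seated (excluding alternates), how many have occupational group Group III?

2

Removed: #112, #115, #118, #120, #121, #123, #124, #125, #126.
Seated jurors 1–6: #110, #111, #113, #114, #116, #117 (alternates #119, #122, #127 not counted).
Of those, in Group III: #111, #117 → 2.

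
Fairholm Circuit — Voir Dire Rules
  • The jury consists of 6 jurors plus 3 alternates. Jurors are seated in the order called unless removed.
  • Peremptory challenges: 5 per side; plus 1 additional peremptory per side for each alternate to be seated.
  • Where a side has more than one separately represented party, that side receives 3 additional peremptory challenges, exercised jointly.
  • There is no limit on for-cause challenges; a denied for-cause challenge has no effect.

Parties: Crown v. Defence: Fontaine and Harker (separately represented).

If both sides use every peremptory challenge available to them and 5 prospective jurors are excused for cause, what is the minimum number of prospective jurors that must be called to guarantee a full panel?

Seats to fill: 6 + 3 alternates = 9.
Peremptories — Crown: 5 + 1×3 = 8; Defence: 5 + 1×3 + 3 = 11; total 19.
For-cause removals: 5.
Minimum venire: 9 + 19 + 5 = 33.

33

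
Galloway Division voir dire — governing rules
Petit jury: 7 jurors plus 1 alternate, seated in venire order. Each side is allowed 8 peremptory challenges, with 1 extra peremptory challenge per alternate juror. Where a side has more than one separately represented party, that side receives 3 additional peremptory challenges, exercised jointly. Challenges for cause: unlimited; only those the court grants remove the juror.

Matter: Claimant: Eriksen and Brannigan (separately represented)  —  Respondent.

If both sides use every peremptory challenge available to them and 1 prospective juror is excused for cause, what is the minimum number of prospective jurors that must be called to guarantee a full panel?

Seats to fill: 7 + 1 alternates = 8.
Peremptories — Claimant: 8 + 1×1 + 3 = 12; Respondent: 8 + 1×1 = 9; total 21.
For-cause removals: 1.
Minimum venire: 8 + 21 + 1 = 30.

30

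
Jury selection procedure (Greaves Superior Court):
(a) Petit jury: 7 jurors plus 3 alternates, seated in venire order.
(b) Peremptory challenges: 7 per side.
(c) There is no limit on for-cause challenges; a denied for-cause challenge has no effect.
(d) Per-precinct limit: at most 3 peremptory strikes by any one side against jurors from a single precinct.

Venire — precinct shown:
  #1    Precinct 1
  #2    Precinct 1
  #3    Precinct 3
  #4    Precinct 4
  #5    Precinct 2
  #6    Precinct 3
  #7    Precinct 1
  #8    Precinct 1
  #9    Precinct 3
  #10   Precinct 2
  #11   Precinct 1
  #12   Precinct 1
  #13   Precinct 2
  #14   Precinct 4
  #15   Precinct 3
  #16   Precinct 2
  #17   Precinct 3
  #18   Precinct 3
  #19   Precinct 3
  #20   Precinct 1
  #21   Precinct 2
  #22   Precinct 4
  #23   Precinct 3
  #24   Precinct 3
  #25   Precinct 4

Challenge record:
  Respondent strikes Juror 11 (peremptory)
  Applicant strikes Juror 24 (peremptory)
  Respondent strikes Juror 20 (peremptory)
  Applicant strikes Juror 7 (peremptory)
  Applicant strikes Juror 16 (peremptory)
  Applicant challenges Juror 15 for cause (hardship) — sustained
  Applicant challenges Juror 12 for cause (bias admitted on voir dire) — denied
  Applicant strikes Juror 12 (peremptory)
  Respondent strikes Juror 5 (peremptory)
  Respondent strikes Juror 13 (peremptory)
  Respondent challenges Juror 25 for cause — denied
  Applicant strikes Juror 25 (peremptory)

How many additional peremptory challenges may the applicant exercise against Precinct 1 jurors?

Applicant peremptories so far: #24, #7, #16, #12, #25 — 5 of 7 used, 2 left overall.
Against Precinct 1: #7, #12 — 2 used; per-precinct cap 3 leaves 1.
Binding limit: min(2, 1) = 1.

1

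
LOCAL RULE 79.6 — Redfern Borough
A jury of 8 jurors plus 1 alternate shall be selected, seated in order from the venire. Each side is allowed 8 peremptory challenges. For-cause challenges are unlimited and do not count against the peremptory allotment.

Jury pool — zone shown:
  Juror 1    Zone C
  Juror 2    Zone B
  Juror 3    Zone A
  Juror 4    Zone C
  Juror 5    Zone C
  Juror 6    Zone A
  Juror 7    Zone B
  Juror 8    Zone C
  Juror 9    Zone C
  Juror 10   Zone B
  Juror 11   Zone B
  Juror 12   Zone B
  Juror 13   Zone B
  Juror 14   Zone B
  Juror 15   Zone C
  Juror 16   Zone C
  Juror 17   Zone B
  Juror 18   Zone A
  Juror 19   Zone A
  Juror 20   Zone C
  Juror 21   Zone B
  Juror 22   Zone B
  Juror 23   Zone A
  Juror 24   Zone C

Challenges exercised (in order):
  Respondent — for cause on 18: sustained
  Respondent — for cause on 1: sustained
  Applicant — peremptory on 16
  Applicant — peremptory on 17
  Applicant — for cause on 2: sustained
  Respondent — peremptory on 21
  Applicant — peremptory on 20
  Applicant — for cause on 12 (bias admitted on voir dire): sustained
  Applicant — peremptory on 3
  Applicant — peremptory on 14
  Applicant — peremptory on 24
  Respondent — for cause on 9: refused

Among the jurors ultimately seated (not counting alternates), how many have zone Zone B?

3

Removed: #1, #2, #3, #12, #14, #16, #17, #18, #20, #21, #24.
Seated jurors 1–8: #4, #5, #6, #7, #8, #9, #10, #11 (alternates #13 not counted).
Of those, in Zone B: #7, #10, #11 → 3.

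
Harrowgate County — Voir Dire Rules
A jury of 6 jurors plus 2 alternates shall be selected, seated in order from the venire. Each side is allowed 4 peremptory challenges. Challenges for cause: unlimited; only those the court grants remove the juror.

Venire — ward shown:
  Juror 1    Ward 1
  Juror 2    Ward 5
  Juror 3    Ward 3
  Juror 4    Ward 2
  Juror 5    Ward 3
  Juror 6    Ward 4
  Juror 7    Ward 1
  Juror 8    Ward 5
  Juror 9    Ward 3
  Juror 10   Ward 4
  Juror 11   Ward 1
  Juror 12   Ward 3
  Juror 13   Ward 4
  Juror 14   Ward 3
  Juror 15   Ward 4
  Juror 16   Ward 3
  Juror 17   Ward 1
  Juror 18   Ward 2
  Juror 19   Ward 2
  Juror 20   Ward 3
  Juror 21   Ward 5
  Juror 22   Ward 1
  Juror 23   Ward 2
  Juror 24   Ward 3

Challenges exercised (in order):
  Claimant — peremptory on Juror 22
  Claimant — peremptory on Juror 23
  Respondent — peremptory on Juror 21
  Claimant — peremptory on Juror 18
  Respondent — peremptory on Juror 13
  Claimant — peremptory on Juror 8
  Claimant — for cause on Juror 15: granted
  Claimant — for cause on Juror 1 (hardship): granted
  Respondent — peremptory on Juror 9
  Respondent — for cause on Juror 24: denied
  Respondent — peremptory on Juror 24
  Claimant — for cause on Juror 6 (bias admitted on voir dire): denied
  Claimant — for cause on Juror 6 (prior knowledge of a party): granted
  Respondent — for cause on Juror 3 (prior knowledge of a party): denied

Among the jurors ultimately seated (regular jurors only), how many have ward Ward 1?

Removed: #1, #6, #8, #9, #13, #15, #18, #21, #22, #23, #24.
Seated jurors 1–6: #2, #3, #4, #5, #7, #10 (alternates #11, #12 not counted).
Of those, in Ward 1: #7 → 1.

1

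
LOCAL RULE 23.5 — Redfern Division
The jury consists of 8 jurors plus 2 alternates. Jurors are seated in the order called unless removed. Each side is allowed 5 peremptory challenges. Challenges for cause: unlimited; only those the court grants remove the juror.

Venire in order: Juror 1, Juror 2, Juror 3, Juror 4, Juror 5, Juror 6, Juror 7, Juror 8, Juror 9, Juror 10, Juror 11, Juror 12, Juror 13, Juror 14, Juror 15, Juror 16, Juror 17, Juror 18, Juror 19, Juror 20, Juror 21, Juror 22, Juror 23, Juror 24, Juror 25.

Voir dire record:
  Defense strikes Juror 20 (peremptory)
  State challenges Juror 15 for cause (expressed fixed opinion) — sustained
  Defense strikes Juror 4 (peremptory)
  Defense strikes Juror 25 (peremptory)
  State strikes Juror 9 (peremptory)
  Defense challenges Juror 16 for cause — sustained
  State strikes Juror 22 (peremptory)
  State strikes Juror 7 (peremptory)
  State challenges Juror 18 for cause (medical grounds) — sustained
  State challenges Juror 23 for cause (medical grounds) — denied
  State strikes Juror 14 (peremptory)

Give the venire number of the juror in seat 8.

Removed: #4, #7, #9, #14, #15, #16, #18, #20, #22, #25. (#23 stays — for-cause denied.)
Seating in order: seats 1–8 → #1, #2, #3, #5, #6, #8, #10, #11; alternates → #12, #13.
So seat 8 is #11.

11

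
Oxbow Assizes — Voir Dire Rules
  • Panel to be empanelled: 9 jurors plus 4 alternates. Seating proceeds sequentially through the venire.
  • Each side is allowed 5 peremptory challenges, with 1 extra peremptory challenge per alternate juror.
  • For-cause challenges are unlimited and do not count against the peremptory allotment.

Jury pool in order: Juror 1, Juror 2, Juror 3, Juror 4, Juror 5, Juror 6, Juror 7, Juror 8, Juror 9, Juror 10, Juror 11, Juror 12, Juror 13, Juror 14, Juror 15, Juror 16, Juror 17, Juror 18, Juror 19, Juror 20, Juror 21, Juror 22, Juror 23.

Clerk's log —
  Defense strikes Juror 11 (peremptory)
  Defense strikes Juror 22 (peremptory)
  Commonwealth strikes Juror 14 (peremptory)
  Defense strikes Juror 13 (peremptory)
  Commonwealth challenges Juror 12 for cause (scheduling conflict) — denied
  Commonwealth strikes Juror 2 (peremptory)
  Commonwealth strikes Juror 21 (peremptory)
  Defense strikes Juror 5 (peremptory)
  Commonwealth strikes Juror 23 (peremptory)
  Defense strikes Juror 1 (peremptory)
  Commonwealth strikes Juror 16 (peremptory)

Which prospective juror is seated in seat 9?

Removed: #1, #2, #5, #11, #13, #14, #16, #21, #22, #23. (#12 stays — for-cause denied.)
Filling seats in venire order through position 9: #3, #4, #6, #7, #8, #9, #10, #12, #15.
So seat 9 is #15.

15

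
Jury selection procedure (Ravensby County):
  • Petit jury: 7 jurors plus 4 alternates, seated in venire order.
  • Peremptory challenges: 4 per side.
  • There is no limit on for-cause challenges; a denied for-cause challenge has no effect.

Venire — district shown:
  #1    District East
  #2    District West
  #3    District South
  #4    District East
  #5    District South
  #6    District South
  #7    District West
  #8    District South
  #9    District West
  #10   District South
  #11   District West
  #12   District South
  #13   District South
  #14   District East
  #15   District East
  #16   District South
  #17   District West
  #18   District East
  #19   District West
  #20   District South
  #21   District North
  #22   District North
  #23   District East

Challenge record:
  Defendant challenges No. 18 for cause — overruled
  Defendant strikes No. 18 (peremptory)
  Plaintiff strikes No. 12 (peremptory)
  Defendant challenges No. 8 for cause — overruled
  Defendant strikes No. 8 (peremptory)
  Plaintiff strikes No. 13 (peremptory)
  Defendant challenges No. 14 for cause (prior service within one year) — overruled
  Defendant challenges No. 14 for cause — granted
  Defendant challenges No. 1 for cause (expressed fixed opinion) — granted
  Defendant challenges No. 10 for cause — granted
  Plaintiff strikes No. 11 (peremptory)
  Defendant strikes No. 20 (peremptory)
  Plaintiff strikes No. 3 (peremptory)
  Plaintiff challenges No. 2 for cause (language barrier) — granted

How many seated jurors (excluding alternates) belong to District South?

Removed: #1, #2, #3, #8, #10, #11, #12, #13, #14, #18, #20.
Seated jurors 1–7: #4, #5, #6, #7, #9, #15, #16 (alternates #17, #19, #21, #22 not counted).
Of those, in District South: #5, #6, #16 → 3.

3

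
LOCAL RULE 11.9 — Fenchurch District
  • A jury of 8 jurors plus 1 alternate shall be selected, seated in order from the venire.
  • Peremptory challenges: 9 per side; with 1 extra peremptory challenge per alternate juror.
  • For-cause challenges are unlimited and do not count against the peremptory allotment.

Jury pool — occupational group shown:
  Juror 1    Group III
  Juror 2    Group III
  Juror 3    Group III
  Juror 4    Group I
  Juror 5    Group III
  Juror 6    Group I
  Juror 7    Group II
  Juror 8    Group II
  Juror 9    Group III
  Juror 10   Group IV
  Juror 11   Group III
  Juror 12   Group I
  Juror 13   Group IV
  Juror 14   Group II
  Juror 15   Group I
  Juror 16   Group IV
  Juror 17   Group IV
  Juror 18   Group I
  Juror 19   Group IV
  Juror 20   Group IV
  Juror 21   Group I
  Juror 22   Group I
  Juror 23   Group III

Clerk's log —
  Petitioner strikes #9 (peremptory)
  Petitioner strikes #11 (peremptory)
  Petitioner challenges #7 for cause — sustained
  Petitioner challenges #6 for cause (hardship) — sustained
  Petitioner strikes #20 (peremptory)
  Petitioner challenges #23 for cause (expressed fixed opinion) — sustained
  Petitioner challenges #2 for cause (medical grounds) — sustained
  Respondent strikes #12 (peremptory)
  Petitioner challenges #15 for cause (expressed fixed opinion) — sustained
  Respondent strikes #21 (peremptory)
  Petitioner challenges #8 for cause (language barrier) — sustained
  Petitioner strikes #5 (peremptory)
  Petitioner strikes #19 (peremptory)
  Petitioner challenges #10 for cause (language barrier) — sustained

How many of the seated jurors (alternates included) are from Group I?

3

Removed: #2, #5, #6, #7, #8, #9, #10, #11, #12, #15, #19, #20, #21, #23.
Seated (9 incl. alternates): #1, #3, #4, #13, #14, #16, #17, #18, #22.
Of those, in Group I: #4, #18, #22 → 3.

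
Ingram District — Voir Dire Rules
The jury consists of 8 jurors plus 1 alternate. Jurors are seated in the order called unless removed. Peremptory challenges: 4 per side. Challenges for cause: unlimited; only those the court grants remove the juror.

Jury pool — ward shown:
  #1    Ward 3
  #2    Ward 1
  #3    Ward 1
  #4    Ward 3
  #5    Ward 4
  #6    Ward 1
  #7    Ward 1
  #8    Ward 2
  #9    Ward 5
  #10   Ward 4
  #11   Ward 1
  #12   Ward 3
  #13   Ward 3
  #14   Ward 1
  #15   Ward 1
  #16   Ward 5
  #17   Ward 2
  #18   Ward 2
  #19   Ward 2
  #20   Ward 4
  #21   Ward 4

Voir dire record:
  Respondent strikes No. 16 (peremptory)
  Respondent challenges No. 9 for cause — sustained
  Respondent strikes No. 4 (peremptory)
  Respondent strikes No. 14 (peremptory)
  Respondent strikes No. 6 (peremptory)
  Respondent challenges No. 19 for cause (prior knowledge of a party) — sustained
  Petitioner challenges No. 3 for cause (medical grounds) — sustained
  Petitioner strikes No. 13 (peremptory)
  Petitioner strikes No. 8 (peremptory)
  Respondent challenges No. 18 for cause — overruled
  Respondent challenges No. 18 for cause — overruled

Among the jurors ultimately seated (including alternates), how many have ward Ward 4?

Removed: #3, #4, #6, #8, #9, #13, #14, #16, #19.
Seated (9 incl. alternates): #1, #2, #5, #7, #10, #11, #12, #15, #17.
Of those, in Ward 4: #5, #10 → 2.

2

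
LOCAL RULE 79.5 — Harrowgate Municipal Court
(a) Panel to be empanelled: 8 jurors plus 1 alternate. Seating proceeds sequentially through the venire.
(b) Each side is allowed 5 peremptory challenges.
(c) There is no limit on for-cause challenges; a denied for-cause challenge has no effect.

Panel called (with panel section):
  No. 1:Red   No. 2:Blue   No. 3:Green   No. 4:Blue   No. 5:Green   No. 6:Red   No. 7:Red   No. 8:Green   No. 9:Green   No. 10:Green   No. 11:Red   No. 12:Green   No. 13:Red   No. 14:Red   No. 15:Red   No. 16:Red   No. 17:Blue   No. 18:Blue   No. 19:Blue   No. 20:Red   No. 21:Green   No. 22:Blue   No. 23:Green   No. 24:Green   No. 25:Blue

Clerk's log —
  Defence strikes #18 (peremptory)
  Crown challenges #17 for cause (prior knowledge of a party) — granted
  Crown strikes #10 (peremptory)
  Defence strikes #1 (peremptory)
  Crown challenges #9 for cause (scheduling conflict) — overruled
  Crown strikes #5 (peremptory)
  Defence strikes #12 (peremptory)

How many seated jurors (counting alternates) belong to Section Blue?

2

Removed: #1, #5, #10, #12, #17, #18.
Seated (9 incl. alternates): #2, #3, #4, #6, #7, #8, #9, #11, #13.
Of those, in Section Blue: #2, #4 → 2.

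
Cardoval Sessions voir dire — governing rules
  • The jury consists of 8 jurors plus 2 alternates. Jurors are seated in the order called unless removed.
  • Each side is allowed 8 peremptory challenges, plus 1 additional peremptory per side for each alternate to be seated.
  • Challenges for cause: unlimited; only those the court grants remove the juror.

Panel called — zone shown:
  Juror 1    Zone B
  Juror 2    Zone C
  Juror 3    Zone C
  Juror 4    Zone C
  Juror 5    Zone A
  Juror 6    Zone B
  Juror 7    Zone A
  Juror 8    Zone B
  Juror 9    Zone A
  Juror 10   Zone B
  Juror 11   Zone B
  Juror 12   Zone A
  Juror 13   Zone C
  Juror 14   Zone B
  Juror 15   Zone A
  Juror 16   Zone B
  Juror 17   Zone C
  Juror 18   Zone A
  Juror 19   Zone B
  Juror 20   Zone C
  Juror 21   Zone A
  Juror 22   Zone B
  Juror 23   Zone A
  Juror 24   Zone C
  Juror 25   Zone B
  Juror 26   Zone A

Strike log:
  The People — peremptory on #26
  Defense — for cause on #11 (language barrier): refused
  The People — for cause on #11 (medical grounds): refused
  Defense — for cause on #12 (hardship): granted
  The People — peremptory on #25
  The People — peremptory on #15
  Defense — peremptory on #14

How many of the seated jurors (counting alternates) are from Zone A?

3

Removed: #12, #14, #15, #25, #26.
Seated (10 incl. alternates): #1, #2, #3, #4, #5, #6, #7, #8, #9, #10.
Of those, in Zone A: #5, #7, #9 → 3.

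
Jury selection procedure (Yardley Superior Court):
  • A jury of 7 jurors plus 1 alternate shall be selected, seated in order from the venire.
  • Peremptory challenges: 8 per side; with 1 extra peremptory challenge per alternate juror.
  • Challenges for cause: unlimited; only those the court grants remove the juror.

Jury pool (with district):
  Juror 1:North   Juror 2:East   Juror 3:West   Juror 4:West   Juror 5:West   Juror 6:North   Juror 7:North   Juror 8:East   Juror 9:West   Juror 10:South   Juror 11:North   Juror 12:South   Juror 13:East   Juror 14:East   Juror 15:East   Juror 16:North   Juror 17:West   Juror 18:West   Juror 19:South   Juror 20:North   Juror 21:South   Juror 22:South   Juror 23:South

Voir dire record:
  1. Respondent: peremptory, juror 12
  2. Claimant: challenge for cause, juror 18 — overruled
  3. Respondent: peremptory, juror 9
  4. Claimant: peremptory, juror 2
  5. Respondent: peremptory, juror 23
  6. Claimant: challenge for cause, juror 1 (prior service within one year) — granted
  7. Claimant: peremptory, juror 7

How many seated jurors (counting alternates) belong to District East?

2

Removed: #1, #2, #7, #9, #12, #23.
Seated (8 incl. alternates): #3, #4, #5, #6, #8, #10, #11, #13.
Of those, in District East: #8, #13 → 2.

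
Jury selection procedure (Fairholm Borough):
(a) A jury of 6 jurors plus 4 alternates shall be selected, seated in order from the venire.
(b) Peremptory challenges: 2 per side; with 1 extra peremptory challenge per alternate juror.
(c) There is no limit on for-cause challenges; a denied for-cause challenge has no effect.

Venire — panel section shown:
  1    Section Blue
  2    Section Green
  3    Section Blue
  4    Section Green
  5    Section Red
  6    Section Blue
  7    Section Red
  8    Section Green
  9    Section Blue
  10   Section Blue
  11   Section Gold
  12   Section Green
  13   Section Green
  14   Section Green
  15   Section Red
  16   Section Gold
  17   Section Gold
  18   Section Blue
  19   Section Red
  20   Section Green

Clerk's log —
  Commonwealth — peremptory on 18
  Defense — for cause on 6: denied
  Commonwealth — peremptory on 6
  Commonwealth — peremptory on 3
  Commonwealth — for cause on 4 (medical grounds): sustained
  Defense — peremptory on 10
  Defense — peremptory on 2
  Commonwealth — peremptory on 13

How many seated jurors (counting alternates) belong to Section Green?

3

Removed: #2, #3, #4, #6, #10, #13, #18.
Seated (10 incl. alternates): #1, #5, #7, #8, #9, #11, #12, #14, #15, #16.
Of those, in Section Green: #8, #12, #14 → 3.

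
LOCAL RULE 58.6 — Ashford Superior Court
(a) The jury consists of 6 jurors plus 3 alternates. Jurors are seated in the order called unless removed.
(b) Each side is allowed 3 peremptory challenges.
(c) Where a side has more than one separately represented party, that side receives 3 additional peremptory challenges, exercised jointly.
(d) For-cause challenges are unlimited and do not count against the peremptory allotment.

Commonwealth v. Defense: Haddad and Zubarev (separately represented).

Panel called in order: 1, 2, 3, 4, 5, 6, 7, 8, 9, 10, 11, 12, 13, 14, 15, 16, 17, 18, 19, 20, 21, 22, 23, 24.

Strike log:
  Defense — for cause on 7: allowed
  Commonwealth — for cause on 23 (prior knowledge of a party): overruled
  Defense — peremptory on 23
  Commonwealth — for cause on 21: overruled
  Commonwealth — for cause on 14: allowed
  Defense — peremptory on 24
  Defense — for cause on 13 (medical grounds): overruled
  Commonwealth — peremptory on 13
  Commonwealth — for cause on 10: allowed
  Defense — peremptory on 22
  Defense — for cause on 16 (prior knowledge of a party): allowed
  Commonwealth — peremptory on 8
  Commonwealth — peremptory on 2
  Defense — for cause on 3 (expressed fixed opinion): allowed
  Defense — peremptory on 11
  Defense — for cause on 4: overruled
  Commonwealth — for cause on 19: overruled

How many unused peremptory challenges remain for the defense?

2

Defense allotment: 3 base + 3 multi-party = 6.
Defense peremptories used: #23, #24, #22, #11 — 4 (for-cause on #7, #13, #16, #3, #4 don't count).
Remaining: 6 − 4 = 2.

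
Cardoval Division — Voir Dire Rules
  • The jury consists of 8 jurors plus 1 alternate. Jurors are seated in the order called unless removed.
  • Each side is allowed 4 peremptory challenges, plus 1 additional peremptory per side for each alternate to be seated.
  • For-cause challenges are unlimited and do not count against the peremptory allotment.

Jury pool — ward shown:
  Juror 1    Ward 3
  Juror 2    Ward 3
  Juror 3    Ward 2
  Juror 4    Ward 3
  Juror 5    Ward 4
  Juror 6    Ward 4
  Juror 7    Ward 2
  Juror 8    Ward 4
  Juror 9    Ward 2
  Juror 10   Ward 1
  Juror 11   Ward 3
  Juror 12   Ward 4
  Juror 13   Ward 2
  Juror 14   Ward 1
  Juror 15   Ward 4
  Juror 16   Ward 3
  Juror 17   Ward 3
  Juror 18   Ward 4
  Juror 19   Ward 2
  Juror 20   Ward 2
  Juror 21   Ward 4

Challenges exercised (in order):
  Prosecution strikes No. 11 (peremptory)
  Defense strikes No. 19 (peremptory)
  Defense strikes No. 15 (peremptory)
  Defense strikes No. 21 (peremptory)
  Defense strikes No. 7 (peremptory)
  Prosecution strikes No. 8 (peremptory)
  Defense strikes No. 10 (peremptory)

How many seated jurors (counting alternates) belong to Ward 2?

Removed: #7, #8, #10, #11, #15, #19, #21.
Seated (9 incl. alternates): #1, #2, #3, #4, #5, #6, #9, #12, #13.
Of those, in Ward 2: #3, #9, #13 → 3.

3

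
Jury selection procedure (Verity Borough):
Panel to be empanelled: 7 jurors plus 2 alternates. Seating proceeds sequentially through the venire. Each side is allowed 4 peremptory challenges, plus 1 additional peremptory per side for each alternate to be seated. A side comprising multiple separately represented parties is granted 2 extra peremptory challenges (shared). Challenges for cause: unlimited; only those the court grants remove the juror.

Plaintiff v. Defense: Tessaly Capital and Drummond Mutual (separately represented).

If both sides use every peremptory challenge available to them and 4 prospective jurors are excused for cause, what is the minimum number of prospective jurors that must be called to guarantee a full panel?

27

Seats to fill: 7 + 2 alternates = 9.
Peremptories — Plaintiff: 4 + 1×2 = 6; Defense: 4 + 1×2 + 2 = 8; total 14.
For-cause removals: 4.
Minimum venire: 9 + 14 + 4 = 27.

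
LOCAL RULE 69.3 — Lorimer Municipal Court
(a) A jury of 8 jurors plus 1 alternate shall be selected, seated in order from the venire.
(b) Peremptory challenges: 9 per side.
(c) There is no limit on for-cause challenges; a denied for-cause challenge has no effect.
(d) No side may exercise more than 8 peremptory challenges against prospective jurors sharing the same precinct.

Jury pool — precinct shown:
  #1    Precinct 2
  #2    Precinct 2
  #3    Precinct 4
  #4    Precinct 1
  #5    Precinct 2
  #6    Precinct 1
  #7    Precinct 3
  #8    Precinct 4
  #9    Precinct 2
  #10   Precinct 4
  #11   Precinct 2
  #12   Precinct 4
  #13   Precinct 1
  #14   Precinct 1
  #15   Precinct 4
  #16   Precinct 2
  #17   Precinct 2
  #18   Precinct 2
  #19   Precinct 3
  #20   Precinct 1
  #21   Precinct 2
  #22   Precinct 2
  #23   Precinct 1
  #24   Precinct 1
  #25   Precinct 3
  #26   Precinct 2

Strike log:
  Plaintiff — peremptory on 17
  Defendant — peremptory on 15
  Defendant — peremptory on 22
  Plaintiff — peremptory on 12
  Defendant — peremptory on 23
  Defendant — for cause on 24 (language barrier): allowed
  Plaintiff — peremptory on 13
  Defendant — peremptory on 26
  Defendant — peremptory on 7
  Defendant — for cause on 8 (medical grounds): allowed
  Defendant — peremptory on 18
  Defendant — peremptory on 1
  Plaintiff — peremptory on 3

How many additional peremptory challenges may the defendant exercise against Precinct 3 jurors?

2

Defendant peremptories so far: #15, #22, #23, #26, #7, #18, #1 — 7 of 9 used, 2 left overall.
Against Precinct 3: #7 — 1 used; per-precinct cap 8 leaves 7.
Binding limit: min(2, 7) = 2.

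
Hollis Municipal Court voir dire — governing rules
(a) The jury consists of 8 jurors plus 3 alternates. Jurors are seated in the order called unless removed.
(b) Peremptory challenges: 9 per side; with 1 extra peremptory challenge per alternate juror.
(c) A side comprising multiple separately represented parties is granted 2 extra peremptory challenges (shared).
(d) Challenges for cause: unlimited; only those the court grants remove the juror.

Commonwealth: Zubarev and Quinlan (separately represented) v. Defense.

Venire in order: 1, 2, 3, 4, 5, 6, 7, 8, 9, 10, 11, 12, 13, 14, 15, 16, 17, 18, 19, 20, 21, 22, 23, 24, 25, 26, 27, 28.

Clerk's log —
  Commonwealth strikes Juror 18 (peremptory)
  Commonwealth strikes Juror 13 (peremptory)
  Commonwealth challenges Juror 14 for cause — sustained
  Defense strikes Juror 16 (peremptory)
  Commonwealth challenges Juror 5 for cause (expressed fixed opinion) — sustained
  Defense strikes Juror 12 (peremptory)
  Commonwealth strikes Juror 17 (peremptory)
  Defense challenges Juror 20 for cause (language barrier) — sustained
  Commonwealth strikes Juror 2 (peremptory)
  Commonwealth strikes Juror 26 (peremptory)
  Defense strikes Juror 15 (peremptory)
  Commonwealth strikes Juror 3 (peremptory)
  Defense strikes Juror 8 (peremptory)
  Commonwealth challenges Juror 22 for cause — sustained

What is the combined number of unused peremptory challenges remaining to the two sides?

16

Commonwealth allotment: 9 base + 1 × 3 alternates + 2 multi-party = 14. Defense allotment: 9 base + 1 × 3 alternates = 12.
Commonwealth peremptories used: #18, #13, #17, #2, #26, #3 — 6 (for-cause on #14, #5, #22 don't count).
Defense peremptories used: #16, #12, #15, #8 — 4 (the for-cause on #20 doesn't count).
Remaining: (14 − 6) + (12 − 4) = 16.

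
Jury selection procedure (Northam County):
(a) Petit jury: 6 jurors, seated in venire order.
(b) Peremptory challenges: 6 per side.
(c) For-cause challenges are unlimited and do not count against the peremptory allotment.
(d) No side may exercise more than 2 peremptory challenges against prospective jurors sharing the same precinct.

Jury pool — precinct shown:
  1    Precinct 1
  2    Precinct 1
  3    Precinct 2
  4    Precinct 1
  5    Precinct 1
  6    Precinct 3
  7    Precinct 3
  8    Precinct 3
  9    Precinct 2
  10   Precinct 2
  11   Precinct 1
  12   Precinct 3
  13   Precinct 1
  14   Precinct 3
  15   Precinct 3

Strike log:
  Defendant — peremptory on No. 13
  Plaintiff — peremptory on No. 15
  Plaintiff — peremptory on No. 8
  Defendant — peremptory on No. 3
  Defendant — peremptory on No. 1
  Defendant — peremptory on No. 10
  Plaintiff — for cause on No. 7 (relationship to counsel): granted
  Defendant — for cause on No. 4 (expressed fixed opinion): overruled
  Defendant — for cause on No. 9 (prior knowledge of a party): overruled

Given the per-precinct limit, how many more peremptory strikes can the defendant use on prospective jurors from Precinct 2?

Defendant peremptories so far: #13, #3, #1, #10 — 4 of 6 used, 2 left overall.
Against Precinct 2: #3, #10 — 2 used; per-precinct cap 2 leaves 0.
Binding limit: min(2, 0) = 0.

0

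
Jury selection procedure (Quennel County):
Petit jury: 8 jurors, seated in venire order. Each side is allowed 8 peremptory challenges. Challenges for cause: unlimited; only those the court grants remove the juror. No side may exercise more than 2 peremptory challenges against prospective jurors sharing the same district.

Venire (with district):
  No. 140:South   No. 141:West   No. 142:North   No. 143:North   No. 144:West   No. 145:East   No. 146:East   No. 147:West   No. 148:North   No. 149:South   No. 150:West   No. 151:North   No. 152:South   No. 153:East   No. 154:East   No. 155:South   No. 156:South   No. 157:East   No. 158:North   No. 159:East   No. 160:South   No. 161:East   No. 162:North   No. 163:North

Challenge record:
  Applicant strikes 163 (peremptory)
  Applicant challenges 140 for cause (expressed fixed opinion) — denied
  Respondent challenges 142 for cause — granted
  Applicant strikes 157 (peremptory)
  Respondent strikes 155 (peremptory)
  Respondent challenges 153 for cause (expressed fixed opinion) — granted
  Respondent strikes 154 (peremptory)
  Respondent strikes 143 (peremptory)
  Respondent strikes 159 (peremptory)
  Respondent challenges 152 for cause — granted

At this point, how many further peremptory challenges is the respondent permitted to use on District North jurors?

1

Respondent peremptories so far: #155, #154, #143, #159 — 4 of 8 used, 4 left overall.
Against District North: #143 — 1 used; per-district cap 2 leaves 1.
Binding limit: min(4, 1) = 1.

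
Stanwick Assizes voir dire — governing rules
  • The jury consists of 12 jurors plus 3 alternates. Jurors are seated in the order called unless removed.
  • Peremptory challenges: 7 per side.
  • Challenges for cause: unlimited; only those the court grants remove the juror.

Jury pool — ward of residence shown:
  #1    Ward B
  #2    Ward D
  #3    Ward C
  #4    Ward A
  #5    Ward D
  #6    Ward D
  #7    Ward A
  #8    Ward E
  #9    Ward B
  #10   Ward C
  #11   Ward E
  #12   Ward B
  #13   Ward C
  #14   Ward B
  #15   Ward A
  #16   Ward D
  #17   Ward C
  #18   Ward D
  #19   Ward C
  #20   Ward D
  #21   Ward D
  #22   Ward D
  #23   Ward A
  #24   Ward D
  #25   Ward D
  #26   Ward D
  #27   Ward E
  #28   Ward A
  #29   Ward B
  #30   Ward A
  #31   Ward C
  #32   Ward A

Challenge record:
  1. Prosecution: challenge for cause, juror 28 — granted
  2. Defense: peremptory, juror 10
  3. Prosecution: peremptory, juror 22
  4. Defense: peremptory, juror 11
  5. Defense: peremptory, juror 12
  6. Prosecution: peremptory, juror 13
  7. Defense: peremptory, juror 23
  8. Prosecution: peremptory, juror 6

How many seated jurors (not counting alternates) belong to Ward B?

3

Removed: #6, #10, #11, #12, #13, #22, #23, #28.
Seated jurors 1–12: #1, #2, #3, #4, #5, #7, #8, #9, #14, #15, #16, #17 (alternates #18, #19, #20 not counted).
Of those, in Ward B: #1, #9, #14 → 3.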